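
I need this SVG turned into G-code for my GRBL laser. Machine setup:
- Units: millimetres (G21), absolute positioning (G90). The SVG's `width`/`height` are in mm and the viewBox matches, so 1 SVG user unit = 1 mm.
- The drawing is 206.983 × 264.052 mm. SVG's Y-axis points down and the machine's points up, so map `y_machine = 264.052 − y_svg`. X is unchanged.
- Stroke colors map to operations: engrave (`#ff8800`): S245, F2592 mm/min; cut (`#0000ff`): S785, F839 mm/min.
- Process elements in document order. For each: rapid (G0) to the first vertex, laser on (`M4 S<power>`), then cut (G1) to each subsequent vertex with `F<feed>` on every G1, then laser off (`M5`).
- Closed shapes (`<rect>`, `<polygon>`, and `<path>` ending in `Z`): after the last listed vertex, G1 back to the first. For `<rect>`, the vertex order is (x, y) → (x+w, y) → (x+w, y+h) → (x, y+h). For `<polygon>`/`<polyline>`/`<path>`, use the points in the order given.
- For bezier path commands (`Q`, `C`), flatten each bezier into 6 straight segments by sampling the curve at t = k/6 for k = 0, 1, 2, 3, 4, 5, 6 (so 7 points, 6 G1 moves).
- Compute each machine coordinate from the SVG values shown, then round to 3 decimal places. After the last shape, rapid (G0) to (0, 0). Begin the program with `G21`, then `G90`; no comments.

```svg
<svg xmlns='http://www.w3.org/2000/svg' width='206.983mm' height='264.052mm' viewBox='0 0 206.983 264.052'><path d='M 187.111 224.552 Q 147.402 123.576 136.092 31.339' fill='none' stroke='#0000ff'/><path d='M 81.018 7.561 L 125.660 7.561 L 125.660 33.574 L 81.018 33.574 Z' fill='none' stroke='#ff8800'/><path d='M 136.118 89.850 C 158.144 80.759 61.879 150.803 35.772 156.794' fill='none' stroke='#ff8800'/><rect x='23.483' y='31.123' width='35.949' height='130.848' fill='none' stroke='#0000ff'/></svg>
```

G21
G90
G0 X187.111 Y39.500
M4 S785
G1 X174.664 Y72.916 F839
G1 X163.794 Y105.846 F839
G1 X154.502 Y138.291 F839
G1 X146.787 Y170.251 F839
G1 X140.651 Y201.725 F839
G1 X136.092 Y232.713 F839
M5
G0 X81.018 Y256.491
M4 S245
G1 X125.660 Y256.491 F2592
G1 X125.660 Y230.478 F2592
G1 X81.018 Y230.478 F2592
G1 X81.018 Y256.491 F2592
M5
G0 X136.118 Y174.202
M4 S245
G1 X138.146 Y172.816 F2592
G1 X125.693 Y162.218 F2592
G1 X103.995 Y146.386 F2592
G1 X78.285 Y129.297 F2592
G1 X53.800 Y114.928 F2592
G1 X35.772 Y107.258 F2592
M5
G0 X23.483 Y232.929
M4 S785
G1 X59.432 Y232.929 F839
G1 X59.432 Y102.081 F839
G1 X23.483 Y102.081 F839
G1 X23.483 Y232.929 F839
M5
G0 X0.000 Y0.000

1 u = 1 mm; y_m = 264.052 − y.

[1] `<path>` quadratic bezier, #0000ff→cut S785 F839: (187.111,39.500) → (174.664,72.916) → (163.794,105.846) → (154.502,138.291) → (146.787,170.251) → (140.651,201.725) → (136.092,232.713)

[2] `<path>` rectangle, #ff8800→engrave S245 F2592: (81.018,256.491) → (125.660,256.491) → (125.660,230.478) → (81.018,230.478) → (81.018,256.491) (closed)

[3] `<path>` cubic bezier, #ff8800→engrave S245 F2592: (136.118,174.202) → (138.146,172.816) → (125.693,162.218) → (103.995,146.386) → (78.285,129.297) → (53.800,114.928) → (35.772,107.258)

[4] `<rect>` rectangle, #0000ff→cut S785 F839: (23.483,232.929) → (59.432,232.929) → (59.432,102.081) → (23.483,102.081) → (23.483,232.929) (closed)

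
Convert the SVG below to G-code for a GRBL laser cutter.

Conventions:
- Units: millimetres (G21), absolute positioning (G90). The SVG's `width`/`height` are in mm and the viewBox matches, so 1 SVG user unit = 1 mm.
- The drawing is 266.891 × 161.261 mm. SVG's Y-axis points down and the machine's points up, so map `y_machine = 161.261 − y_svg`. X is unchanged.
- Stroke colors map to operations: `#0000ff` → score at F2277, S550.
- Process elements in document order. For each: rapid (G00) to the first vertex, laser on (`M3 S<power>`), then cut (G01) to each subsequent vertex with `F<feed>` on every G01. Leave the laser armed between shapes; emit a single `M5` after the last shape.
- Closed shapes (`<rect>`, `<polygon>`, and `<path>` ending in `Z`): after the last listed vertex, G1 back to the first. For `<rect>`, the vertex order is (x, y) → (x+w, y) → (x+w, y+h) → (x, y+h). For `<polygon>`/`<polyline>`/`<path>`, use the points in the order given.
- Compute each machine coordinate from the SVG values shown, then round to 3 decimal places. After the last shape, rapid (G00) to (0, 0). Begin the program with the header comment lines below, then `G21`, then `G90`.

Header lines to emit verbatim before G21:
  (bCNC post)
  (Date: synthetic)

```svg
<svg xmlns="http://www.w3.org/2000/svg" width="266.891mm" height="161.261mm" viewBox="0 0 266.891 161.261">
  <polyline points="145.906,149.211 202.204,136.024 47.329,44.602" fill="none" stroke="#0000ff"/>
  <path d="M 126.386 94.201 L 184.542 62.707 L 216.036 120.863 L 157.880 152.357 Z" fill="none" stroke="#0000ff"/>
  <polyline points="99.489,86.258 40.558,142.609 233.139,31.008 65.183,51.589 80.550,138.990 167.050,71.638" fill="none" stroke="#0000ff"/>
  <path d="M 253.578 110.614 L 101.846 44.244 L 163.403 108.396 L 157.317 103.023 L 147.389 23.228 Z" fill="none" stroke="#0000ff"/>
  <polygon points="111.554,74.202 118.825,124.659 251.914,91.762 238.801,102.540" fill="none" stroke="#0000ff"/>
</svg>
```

(bCNC post)
(Date: synthetic)
G21
G90
G00 X145.906 Y12.050
M3 S550
G01 X202.204 Y25.237 F2277
G01 X47.329 Y116.659 F2277
G00 X126.386 Y67.060
M3 S550
G01 X184.542 Y98.554 F2277
G01 X216.036 Y40.398 F2277
G01 X157.880 Y8.904 F2277
G01 X126.386 Y67.060 F2277
G00 X99.489 Y75.003
M3 S550
G01 X40.558 Y18.652 F2277
G01 X233.139 Y130.253 F2277
G01 X65.183 Y109.672 F2277
G01 X80.550 Y22.271 F2277
G01 X167.050 Y89.623 F2277
G00 X253.578 Y50.647
M3 S550
G01 X101.846 Y117.017 F2277
G01 X163.403 Y52.865 F2277
G01 X157.317 Y58.238 F2277
G01 X147.389 Y138.033 F2277
G01 X253.578 Y50.647 F2277
G00 X111.554 Y87.059
M3 S550
G01 X118.825 Y36.602 F2277
G01 X251.914 Y69.499 F2277
G01 X238.801 Y58.721 F2277
G01 X111.554 Y87.059 F2277
M5
G00 X0.000 Y0.000

Since the viewBox matches the mm dimensions, user units are millimetres directly. The only transform is the Y-flip y_m = 161.261 − y_svg.

Shape 1 is a open polyline drawn with `<polyline>`. Its stroke #0000ff means score at S550, F2277. After flipping Y the toolpath is (145.906,12.050) → (202.204,25.237) → (47.329,116.659).

Shape 2 is a regular polygon drawn with `<path>`. Its stroke #0000ff means score at S550, F2277. After flipping Y the toolpath is (126.386,67.060) → (184.542,98.554) → (216.036,40.398) → (157.880,8.904) → (126.386,67.060), returning to the start.

Shape 3 is a open polyline drawn with `<polyline>`. Its stroke #0000ff means score at S550, F2277. After flipping Y the toolpath is (99.489,75.003) → (40.558,18.652) → (233.139,130.253) → (65.183,109.672) → (80.550,22.271) → (167.050,89.623).

Shape 4 is a closed polygon drawn with `<path>`. Its stroke #0000ff means score at S550, F2277. After flipping Y the toolpath is (253.578,50.647) → (101.846,117.017) → (163.403,52.865) → (157.317,58.238) → (147.389,138.033) → (253.578,50.647), returning to the start.

Shape 5 is a closed polygon drawn with `<polygon>`. Its stroke #0000ff means score at S550, F2277. After flipping Y the toolpath is (111.554,87.059) → (118.825,36.602) → (251.914,69.499) → (238.801,58.721) → (111.554,87.059), returning to the start.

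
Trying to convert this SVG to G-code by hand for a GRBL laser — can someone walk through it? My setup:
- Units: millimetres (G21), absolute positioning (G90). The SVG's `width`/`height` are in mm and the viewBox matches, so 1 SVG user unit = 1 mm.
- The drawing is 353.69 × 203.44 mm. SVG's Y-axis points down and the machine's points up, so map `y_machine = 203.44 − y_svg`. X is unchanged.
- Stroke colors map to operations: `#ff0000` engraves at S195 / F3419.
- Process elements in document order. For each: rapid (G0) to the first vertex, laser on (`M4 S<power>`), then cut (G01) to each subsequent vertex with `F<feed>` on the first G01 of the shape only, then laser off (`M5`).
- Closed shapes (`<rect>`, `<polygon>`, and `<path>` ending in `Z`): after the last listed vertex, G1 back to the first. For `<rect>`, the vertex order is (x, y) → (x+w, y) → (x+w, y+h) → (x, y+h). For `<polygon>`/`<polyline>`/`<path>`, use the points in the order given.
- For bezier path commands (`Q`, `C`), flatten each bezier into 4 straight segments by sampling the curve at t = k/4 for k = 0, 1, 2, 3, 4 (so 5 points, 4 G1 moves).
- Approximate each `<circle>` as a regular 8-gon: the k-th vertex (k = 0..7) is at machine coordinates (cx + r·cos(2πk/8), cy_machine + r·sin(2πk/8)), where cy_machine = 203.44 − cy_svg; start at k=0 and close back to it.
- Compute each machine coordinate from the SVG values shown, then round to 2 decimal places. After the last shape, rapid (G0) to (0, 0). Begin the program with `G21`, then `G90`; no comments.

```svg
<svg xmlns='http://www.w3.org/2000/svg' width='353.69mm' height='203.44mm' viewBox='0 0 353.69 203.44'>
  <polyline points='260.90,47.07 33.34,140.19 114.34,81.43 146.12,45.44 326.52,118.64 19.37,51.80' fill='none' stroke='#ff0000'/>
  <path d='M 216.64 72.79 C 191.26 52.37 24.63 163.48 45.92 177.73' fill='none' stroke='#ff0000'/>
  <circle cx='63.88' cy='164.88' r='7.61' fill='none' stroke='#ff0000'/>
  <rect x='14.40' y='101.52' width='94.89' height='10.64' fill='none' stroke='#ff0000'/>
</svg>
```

G21
G90
G0 X260.90 Y156.37
M4 S195
G01 X33.34 Y63.25 F3419
G01 X114.34 Y122.01
G01 X146.12 Y158.00
G01 X326.52 Y84.80
G01 X19.37 Y151.64
M5
G0 X216.64 Y130.65
M4 S195
G01 X176.26 Y124.87 F3419
G01 X113.78 Y91.18
G01 X60.04 Y50.99
G01 X45.92 Y25.71
M5
G0 X71.49 Y38.56
M4 S195
G01 X69.26 Y43.94 F3419
G01 X63.88 Y46.17
G01 X58.50 Y43.94
G01 X56.27 Y38.56
G01 X58.50 Y33.18
G01 X63.88 Y30.95
G01 X69.26 Y33.18
G01 X71.49 Y38.56
M5
G0 X14.40 Y101.92
M4 S195
G01 X109.29 Y101.92 F3419
G01 X109.29 Y91.28
G01 X14.40 Y91.28
G01 X14.40 Y101.92
M5
G0 X0.00 Y0.00

Since the viewBox matches the mm dimensions, user units are millimetres directly. The only transform is the Y-flip y_m = 203.44 − y_svg.

Shape 1 is a open polyline drawn with `<polyline>`. Its stroke #ff0000 means engrave at S195, F3419. After flipping Y the toolpath is (260.90,156.37) → (33.34,63.25) → (114.34,122.01) → (146.12,158.00) → (326.52,84.80) → (19.37,151.64).

Shape 2 is a cubic bezier drawn with `<path>`. Its stroke #ff0000 means engrave at S195, F3419. After flipping Y the toolpath is (216.64,130.65) → (176.26,124.87) → (113.78,91.18) → (60.04,50.99) → (45.92,25.71).

Shape 3 is a circle drawn with `<circle>`. Its stroke #ff0000 means engrave at S195, F3419. After flipping Y the toolpath is (71.49,38.56) → (69.26,43.94) → (63.88,46.17) → (58.50,43.94) → (56.27,38.56) → (58.50,33.18) → (63.88,30.95) → (69.26,33.18) → (71.49,38.56), returning to the start.

Shape 4 is a rectangle drawn with `<rect>`. Its stroke #ff0000 means engrave at S195, F3419. After flipping Y the toolpath is (14.40,101.92) → (109.29,101.92) → (109.29,91.28) → (14.40,91.28) → (14.40,101.92), returning to the start.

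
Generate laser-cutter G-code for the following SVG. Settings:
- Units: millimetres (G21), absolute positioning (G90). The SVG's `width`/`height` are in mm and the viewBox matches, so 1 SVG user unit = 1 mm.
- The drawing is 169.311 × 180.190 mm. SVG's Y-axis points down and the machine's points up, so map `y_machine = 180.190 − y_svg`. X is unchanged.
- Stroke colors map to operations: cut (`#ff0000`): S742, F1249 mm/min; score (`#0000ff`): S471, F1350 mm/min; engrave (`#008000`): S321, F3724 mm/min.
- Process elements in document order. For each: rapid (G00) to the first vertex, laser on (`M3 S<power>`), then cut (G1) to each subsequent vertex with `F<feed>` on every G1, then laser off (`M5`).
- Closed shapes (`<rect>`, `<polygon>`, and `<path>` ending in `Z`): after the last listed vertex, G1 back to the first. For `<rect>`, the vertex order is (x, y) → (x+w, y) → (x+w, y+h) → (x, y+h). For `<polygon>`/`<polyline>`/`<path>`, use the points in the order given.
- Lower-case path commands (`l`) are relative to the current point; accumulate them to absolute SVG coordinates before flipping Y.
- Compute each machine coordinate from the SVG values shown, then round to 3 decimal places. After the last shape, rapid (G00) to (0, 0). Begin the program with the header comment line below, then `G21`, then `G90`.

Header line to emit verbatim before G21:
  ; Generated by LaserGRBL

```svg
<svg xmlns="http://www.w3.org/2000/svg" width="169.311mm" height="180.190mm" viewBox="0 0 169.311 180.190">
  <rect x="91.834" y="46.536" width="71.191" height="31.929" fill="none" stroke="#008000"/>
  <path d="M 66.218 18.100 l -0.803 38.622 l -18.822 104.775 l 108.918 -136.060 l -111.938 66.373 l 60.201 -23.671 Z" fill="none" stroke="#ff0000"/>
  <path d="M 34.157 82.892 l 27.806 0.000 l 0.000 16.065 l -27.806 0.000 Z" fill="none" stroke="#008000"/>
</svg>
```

; Generated by LaserGRBL
G21
G90
G00 X91.834 Y133.654
M3 S321
G1 X163.025 Y133.654 F3724
G1 X163.025 Y101.725 F3724
G1 X91.834 Y101.725 F3724
G1 X91.834 Y133.654 F3724
M5
G00 X66.218 Y162.090
M3 S742
G1 X65.415 Y123.468 F1249
G1 X46.593 Y18.693 F1249
G1 X155.511 Y154.753 F1249
G1 X43.573 Y88.380 F1249
G1 X103.774 Y112.051 F1249
G1 X66.218 Y162.090 F1249
M5
G00 X34.157 Y97.298
M3 S321
G1 X61.963 Y97.298 F3724
G1 X61.963 Y81.233 F3724
G1 X34.157 Y81.233 F3724
G1 X34.157 Y97.298 F3724
M5
G00 X0.000 Y0.000

1 u = 1 mm; y_m = 180.190 − y.

[1] `<rect>` rectangle, #008000→engrave S321 F3724: (91.834,133.654) → (163.025,133.654) → (163.025,101.725) → (91.834,101.725) → (91.834,133.654) (closed)

[2] `<path>` closed polygon, #ff0000→cut S742 F1249: (66.218,162.090) → (65.415,123.468) → (46.593,18.693) → (155.511,154.753) → (43.573,88.380) → (103.774,112.051) → (66.218,162.090) (closed)

[3] `<path>` rectangle, #008000→engrave S321 F3724: (34.157,97.298) → (61.963,97.298) → (61.963,81.233) → (34.157,81.233) → (34.157,97.298) (closed)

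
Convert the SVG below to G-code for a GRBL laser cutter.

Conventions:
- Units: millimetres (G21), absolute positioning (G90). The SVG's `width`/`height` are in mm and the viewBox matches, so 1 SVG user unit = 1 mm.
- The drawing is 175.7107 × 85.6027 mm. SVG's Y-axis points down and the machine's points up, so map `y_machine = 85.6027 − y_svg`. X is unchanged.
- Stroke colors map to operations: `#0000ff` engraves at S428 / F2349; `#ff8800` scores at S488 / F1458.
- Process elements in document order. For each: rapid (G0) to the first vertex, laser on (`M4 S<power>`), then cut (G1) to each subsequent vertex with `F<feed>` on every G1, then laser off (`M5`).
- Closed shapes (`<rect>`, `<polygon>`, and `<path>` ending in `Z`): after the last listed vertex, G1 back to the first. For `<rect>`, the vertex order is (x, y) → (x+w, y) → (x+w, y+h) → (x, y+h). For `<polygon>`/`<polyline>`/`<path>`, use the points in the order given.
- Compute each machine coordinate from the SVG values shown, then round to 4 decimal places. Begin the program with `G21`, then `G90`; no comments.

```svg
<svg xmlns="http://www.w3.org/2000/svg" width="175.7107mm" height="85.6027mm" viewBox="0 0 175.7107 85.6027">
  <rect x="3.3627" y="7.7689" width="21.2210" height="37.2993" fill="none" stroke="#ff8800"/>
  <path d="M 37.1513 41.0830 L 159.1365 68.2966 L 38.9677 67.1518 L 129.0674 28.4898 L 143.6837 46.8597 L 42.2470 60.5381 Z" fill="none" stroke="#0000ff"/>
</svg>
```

Since the viewBox matches the mm dimensions, user units are millimetres directly. The only transform is the Y-flip y_m = 85.6027 − y_svg.

Shape 1 is a rectangle drawn with `<rect>`. Its stroke #ff8800 means score at S488, F1458. After flipping Y the toolpath is (3.3627,77.8338) → (24.5837,77.8338) → (24.5837,40.5345) → (3.3627,40.5345) → (3.3627,77.8338), returning to the start.

Shape 2 is a closed polygon drawn with `<path>`. Its stroke #0000ff means engrave at S428, F2349. After flipping Y the toolpath is (37.1513,44.5197) → (159.1365,17.3061) → (38.9677,18.4509) → (129.0674,57.1129) → (143.6837,38.7430) → (42.2470,25.0646) → (37.1513,44.5197), returning to the start.

G21
G90
G0 X3.3627 Y77.8338
M4 S488
G1 X24.5837 Y77.8338 F1458
G1 X24.5837 Y40.5345 F1458
G1 X3.3627 Y40.5345 F1458
G1 X3.3627 Y77.8338 F1458
M5
G0 X37.1513 Y44.5197
M4 S428
G1 X159.1365 Y17.3061 F2349
G1 X38.9677 Y18.4509 F2349
G1 X129.0674 Y57.1129 F2349
G1 X143.6837 Y38.7430 F2349
G1 X42.2470 Y25.0646 F2349
G1 X37.1513 Y44.5197 F2349
M5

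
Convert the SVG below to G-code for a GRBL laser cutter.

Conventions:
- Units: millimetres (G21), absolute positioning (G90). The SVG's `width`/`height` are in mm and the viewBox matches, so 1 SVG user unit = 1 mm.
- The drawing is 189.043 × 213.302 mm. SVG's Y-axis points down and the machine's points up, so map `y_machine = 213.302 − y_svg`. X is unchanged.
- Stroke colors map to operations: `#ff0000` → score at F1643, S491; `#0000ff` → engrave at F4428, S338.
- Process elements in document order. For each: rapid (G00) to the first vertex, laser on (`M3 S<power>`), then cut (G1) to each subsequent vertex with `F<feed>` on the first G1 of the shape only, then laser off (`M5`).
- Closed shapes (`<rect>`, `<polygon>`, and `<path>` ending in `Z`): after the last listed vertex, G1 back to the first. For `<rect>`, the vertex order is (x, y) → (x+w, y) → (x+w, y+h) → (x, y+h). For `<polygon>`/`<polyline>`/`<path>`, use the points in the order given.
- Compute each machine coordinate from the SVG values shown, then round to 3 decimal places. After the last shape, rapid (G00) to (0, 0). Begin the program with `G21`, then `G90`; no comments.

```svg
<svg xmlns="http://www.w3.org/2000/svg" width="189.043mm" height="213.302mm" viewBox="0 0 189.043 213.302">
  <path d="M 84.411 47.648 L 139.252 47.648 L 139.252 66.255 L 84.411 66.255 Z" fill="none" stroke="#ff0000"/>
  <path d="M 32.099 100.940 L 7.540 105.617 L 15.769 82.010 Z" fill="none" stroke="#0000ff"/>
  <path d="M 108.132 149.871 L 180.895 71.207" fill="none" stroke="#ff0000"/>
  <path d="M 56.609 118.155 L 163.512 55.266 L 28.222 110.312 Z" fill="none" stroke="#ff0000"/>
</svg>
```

G21
G90
G00 X84.411 Y165.654
M3 S491
G1 X139.252 Y165.654 F1643
G1 X139.252 Y147.047
G1 X84.411 Y147.047
G1 X84.411 Y165.654
M5
G00 X32.099 Y112.362
M3 S338
G1 X7.540 Y107.685 F4428
G1 X15.769 Y131.292
G1 X32.099 Y112.362
M5
G00 X108.132 Y63.431
M3 S491
G1 X180.895 Y142.095 F1643
M5
G00 X56.609 Y95.147
M3 S491
G1 X163.512 Y158.036 F1643
G1 X28.222 Y102.990
G1 X56.609 Y95.147
M5
G00 X0.000 Y0.000

viewBox `0 0 189.043 213.302` with mm width/height → 1 unit = 1 mm. Flip: y_m = 213.302 − y_svg.

**Shape 1** — `<path>` rectangle, stroke `#ff0000` → score (S491, F1643). Machine vertices: (84.411,165.654) → (139.252,165.654) → (139.252,147.047) → (84.411,147.047) → (84.411,165.654). Closed: final G1 returns to the first vertex.

**Shape 2** — `<path>` regular polygon, stroke `#0000ff` → engrave (S338, F4428). Machine vertices: (32.099,112.362) → (7.540,107.685) → (15.769,131.292) → (32.099,112.362). Closed: final G1 returns to the first vertex.

**Shape 3** — `<path>` line segment, stroke `#ff0000` → score (S491, F1643). Machine vertices: (108.132,63.431) → (180.895,142.095). Open path.

**Shape 4** — `<path>` closed polygon, stroke `#ff0000` → score (S491, F1643). Machine vertices: (56.609,95.147) → (163.512,158.036) → (28.222,102.990) → (56.609,95.147). Closed: final G1 returns to the first vertex.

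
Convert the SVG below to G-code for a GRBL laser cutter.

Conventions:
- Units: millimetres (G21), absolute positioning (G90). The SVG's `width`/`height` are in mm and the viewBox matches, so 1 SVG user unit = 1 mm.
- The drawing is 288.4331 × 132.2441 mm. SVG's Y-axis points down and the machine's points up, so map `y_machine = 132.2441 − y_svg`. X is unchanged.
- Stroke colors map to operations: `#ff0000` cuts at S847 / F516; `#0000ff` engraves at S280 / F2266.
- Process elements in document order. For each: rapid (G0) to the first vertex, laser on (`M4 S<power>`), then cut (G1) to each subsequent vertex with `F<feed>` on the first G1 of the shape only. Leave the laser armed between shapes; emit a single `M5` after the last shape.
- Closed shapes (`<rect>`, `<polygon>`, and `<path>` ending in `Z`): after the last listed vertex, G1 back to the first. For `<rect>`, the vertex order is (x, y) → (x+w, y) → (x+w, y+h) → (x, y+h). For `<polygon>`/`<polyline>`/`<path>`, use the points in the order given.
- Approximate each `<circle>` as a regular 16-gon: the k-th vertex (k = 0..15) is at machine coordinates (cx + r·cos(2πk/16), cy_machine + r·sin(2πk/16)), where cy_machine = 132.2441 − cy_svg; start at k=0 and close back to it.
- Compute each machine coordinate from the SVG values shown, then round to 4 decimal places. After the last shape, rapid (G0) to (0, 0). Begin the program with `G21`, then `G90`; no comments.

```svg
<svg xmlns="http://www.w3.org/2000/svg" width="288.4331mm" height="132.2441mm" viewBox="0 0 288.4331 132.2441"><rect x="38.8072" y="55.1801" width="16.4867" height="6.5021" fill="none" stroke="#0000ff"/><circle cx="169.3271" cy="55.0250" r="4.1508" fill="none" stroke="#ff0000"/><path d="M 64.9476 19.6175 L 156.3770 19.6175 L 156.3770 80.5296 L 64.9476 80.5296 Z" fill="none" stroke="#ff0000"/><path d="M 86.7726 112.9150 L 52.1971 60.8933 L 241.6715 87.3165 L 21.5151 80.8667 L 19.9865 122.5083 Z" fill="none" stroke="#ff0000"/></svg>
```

1 u = 1 mm; y_m = 132.2441 − y.

[1] `<rect>` rectangle, #0000ff→engrave S280 F2266: (38.8072,77.0640) → (55.2939,77.0640) → (55.2939,70.5619) → (38.8072,70.5619) → (38.8072,77.0640) (closed)

[2] `<circle>` circle, #ff0000→cut S847 F516: (173.4779,77.2191) → (173.1619,78.8075) → (172.2622,80.1542) → (170.9155,81.0539) → (169.3271,81.3699) → (167.7387,81.0539) → (166.3920,80.1542) → (165.4923,78.8075) → (165.1763,77.2191) → (165.4923,75.6307) → (166.3920,74.2840) → (167.7387,73.3843) → (169.3271,73.0683) → (170.9155,73.3843) → (172.2622,74.2840) → (173.1619,75.6307) → (173.4779,77.2191) (closed)

[3] `<path>` rectangle, #ff0000→cut S847 F516: (64.9476,112.6266) → (156.3770,112.6266) → (156.3770,51.7145) → (64.9476,51.7145) → (64.9476,112.6266) (closed)

[4] `<path>` closed polygon, #ff0000→cut S847 F516: (86.7726,19.3291) → (52.1971,71.3508) → (241.6715,44.9276) → (21.5151,51.3774) → (19.9865,9.7358) → (86.7726,19.3291) (closed)

G21
G90
G0 X38.8072 Y77.0640
M4 S280
G1 X55.2939 Y77.0640 F2266
G1 X55.2939 Y70.5619
G1 X38.8072 Y70.5619
G1 X38.8072 Y77.0640
G0 X173.4779 Y77.2191
M4 S847
G1 X173.1619 Y78.8075 F516
G1 X172.2622 Y80.1542
G1 X170.9155 Y81.0539
G1 X169.3271 Y81.3699
G1 X167.7387 Y81.0539
G1 X166.3920 Y80.1542
G1 X165.4923 Y78.8075
G1 X165.1763 Y77.2191
G1 X165.4923 Y75.6307
G1 X166.3920 Y74.2840
G1 X167.7387 Y73.3843
G1 X169.3271 Y73.0683
G1 X170.9155 Y73.3843
G1 X172.2622 Y74.2840
G1 X173.1619 Y75.6307
G1 X173.4779 Y77.2191
G0 X64.9476 Y112.6266
M4 S847
G1 X156.3770 Y112.6266 F516
G1 X156.3770 Y51.7145
G1 X64.9476 Y51.7145
G1 X64.9476 Y112.6266
G0 X86.7726 Y19.3291
M4 S847
G1 X52.1971 Y71.3508 F516
G1 X241.6715 Y44.9276
G1 X21.5151 Y51.3774
G1 X19.9865 Y9.7358
G1 X86.7726 Y19.3291
M5
G0 X0.0000 Y0.0000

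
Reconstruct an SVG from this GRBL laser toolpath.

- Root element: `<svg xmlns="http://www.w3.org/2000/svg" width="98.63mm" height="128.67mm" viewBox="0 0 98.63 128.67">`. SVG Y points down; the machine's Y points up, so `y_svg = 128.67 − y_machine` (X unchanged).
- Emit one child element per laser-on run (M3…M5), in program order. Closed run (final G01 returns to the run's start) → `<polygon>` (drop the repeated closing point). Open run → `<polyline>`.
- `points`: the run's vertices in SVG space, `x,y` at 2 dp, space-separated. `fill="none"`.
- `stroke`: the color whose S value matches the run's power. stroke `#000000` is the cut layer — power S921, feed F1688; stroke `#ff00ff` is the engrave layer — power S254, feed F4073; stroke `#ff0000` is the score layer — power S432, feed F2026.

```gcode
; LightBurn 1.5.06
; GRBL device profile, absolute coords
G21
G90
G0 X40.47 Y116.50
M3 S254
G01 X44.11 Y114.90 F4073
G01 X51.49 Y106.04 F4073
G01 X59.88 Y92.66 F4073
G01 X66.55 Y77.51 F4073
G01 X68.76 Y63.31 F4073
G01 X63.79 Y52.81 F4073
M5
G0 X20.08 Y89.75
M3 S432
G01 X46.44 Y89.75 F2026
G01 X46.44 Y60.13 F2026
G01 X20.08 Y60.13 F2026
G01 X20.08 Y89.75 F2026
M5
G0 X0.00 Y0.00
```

<svg xmlns="http://www.w3.org/2000/svg" width="98.63mm" height="128.67mm" viewBox="0 0 98.63 128.67">
  <polyline points="40.47,12.17 44.11,13.77 51.49,22.63 59.88,36.01 66.55,51.16 68.76,65.36 63.79,75.86" fill="none" stroke="#ff00ff"/>
  <polygon points="20.08,38.92 46.44,38.92 46.44,68.54 20.08,68.54" fill="none" stroke="#ff0000"/>
</svg>

Machine Y-up, SVG Y-down with viewBox height 128.67, so y_svg = 128.67 − y_machine; X carries over.

Run 1: S254 ⇒ engrave layer `#ff00ff`. The run is open, so emit a `<polyline>` with points (Y-flipped): 40.47,12.17 44.11,13.77 51.49,22.63 59.88,36.01 66.55,51.16 68.76,65.36 63.79,75.86.

Run 2: the run's S432 means `#ff0000` (score). The run returns to its start, so emit a `<polygon>` with points (Y-flipped): 20.08,38.92 46.44,38.92 46.44,68.54 20.08,68.54.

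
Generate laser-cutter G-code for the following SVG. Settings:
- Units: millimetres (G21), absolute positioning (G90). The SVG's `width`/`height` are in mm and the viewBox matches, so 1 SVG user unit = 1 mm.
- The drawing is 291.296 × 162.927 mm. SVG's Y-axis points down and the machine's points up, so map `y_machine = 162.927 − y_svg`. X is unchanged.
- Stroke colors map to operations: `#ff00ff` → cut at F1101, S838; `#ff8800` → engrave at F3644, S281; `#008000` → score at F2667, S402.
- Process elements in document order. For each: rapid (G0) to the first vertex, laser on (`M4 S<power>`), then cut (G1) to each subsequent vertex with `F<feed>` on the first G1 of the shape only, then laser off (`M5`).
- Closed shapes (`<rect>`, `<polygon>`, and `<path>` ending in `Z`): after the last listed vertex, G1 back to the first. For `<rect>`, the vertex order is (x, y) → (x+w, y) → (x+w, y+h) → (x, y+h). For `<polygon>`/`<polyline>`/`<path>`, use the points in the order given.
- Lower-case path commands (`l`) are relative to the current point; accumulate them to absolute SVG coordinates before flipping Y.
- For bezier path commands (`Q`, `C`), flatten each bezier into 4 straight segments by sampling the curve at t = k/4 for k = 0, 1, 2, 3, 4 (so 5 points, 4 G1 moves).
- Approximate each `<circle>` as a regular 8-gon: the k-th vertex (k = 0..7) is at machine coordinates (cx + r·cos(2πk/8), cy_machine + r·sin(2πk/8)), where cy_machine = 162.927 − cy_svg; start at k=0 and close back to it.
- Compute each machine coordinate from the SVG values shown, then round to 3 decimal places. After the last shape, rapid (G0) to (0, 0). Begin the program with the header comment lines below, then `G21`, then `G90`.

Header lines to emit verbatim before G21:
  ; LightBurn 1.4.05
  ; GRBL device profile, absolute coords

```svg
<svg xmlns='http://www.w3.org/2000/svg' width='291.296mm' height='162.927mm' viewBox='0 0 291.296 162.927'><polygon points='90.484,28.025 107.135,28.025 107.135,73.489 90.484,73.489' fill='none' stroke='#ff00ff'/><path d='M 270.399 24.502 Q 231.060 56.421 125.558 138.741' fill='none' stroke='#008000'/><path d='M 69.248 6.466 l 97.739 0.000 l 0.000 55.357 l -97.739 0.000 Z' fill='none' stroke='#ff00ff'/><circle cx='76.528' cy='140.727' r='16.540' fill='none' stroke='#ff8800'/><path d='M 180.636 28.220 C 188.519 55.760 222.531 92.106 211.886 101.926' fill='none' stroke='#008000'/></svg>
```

; LightBurn 1.4.05
; GRBL device profile, absolute coords
G21
G90
G0 X90.484 Y134.902
M4 S838
G1 X107.135 Y134.902 F1101
G1 X107.135 Y89.438
G1 X90.484 Y89.438
G1 X90.484 Y134.902
M5
G0 X270.399 Y138.425
M4 S402
G1 X246.594 Y119.315 F2667
G1 X214.519 Y93.906
G1 X174.174 Y62.196
G1 X125.558 Y24.186
M5
G0 X69.248 Y156.461
M4 S838
G1 X166.987 Y156.461 F1101
G1 X166.987 Y101.104
G1 X69.248 Y101.104
G1 X69.248 Y156.461
M5
G0 X93.068 Y22.200
M4 S281
G1 X88.224 Y33.896 F3644
G1 X76.528 Y38.740
G1 X64.832 Y33.896
G1 X59.988 Y22.200
G1 X64.832 Y10.504
G1 X76.528 Y5.660
G1 X88.224 Y10.504
G1 X93.068 Y22.200
M5
G0 X180.636 Y134.707
M4 S402
G1 X190.341 Y112.953 F2667
G1 X203.209 Y91.209
G1 X212.603 Y72.788
G1 X211.886 Y61.001
M5
G0 X0.000 Y0.000

1 u = 1 mm; y_m = 162.927 − y.

[1] `<polygon>` rectangle, #ff00ff→cut S838 F1101: (90.484,134.902) → (107.135,134.902) → (107.135,89.438) → (90.484,89.438) → (90.484,134.902) (closed)

[2] `<path>` quadratic bezier, #008000→score S402 F2667: (270.399,138.425) → (246.594,119.315) → (214.519,93.906) → (174.174,62.196) → (125.558,24.186)

[3] `<path>` rectangle, #ff00ff→cut S838 F1101: (69.248,156.461) → (166.987,156.461) → (166.987,101.104) → (69.248,101.104) → (69.248,156.461) (closed)

[4] `<circle>` circle, #ff8800→engrave S281 F3644: (93.068,22.200) → (88.224,33.896) → (76.528,38.740) → (64.832,33.896) → (59.988,22.200) → (64.832,10.504) → (76.528,5.660) → (88.224,10.504) → (93.068,22.200) (closed)

[5] `<path>` cubic bezier, #008000→score S402 F2667: (180.636,134.707) → (190.341,112.953) → (203.209,91.209) → (212.603,72.788) → (211.886,61.001)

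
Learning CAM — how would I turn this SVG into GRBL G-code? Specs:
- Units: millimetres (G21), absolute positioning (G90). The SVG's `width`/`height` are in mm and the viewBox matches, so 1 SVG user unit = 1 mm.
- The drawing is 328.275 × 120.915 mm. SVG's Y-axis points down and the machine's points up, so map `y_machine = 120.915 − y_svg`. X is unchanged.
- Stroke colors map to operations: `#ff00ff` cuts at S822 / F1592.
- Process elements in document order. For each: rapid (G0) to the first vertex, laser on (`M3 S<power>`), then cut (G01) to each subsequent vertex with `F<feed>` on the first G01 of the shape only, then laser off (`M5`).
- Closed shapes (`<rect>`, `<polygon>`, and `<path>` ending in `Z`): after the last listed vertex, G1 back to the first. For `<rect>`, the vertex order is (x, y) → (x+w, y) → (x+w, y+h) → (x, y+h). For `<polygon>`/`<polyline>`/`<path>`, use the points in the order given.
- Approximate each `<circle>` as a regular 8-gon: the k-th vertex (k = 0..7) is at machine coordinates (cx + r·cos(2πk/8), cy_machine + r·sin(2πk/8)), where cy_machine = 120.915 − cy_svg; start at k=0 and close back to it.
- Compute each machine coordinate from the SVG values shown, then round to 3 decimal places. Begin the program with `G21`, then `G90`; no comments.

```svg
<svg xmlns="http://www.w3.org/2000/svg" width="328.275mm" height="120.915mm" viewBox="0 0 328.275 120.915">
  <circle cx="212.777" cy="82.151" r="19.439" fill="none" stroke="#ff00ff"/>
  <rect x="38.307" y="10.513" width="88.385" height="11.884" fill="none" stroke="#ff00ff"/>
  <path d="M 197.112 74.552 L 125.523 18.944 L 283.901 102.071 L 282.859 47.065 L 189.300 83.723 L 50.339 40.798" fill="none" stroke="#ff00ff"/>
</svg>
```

Since the viewBox matches the mm dimensions, user units are millimetres directly. The only transform is the Y-flip y_m = 120.915 − y_svg.

Shape 1 is a circle drawn with `<circle>`. Its stroke #ff00ff means cut at S822, F1592. After flipping Y the toolpath is (232.216,38.764) → (226.522,52.509) → (212.777,58.203) → (199.032,52.509) → (193.338,38.764) → (199.032,25.019) → (212.777,19.325) → (226.522,25.019) → (232.216,38.764), returning to the start.

Shape 2 is a rectangle drawn with `<rect>`. Its stroke #ff00ff means cut at S822, F1592. After flipping Y the toolpath is (38.307,110.402) → (126.692,110.402) → (126.692,98.518) → (38.307,98.518) → (38.307,110.402), returning to the start.

Shape 3 is a open polyline drawn with `<path>`. Its stroke #ff00ff means cut at S822, F1592. After flipping Y the toolpath is (197.112,46.363) → (125.523,101.971) → (283.901,18.844) → (282.859,73.850) → (189.300,37.192) → (50.339,80.117).

G21
G90
G0 X232.216 Y38.764
M3 S822
G01 X226.522 Y52.509 F1592
G01 X212.777 Y58.203
G01 X199.032 Y52.509
G01 X193.338 Y38.764
G01 X199.032 Y25.019
G01 X212.777 Y19.325
G01 X226.522 Y25.019
G01 X232.216 Y38.764
M5
G0 X38.307 Y110.402
M3 S822
G01 X126.692 Y110.402 F1592
G01 X126.692 Y98.518
G01 X38.307 Y98.518
G01 X38.307 Y110.402
M5
G0 X197.112 Y46.363
M3 S822
G01 X125.523 Y101.971 F1592
G01 X283.901 Y18.844
G01 X282.859 Y73.850
G01 X189.300 Y37.192
G01 X50.339 Y80.117
M5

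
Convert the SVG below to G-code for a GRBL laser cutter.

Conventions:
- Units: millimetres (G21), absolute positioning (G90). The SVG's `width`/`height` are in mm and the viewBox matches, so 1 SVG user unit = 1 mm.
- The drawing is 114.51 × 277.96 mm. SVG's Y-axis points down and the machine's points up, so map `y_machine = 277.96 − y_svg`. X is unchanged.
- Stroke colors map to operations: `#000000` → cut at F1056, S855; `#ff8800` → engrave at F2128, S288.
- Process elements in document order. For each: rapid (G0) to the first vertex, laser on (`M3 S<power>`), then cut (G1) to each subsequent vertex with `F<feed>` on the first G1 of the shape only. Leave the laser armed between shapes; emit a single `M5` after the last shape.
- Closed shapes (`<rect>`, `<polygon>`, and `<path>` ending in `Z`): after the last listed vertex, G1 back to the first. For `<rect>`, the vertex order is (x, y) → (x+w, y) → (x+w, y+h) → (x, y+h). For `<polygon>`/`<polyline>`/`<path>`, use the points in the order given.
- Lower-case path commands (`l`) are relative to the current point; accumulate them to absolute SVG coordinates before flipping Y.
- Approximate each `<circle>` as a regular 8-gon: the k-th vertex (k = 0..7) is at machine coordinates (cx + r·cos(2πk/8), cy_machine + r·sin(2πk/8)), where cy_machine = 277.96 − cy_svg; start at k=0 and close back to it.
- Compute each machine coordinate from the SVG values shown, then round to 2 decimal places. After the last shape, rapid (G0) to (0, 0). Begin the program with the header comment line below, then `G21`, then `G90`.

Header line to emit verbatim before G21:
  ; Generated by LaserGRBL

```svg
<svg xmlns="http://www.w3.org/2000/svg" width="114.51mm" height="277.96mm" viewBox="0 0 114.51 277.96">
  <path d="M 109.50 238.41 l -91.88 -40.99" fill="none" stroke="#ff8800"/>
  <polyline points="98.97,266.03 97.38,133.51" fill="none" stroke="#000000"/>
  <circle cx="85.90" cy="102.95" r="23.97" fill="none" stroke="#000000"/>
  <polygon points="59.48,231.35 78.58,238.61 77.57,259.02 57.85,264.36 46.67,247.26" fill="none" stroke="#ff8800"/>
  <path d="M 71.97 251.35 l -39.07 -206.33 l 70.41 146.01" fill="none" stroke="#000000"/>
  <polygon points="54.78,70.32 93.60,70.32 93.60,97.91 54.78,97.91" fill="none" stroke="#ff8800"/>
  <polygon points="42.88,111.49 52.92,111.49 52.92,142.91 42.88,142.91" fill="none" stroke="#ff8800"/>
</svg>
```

Since the viewBox matches the mm dimensions, user units are millimetres directly. The only transform is the Y-flip y_m = 277.96 − y_svg.

Shape 1 is a line segment drawn with `<path>`. Its stroke #ff8800 means engrave at S288, F2128. After flipping Y the toolpath is (109.50,39.55) → (17.62,80.54).

Shape 2 is a line segment drawn with `<polyline>`. Its stroke #000000 means cut at S855, F1056. After flipping Y the toolpath is (98.97,11.93) → (97.38,144.45).

Shape 3 is a circle drawn with `<circle>`. Its stroke #000000 means cut at S855, F1056. After flipping Y the toolpath is (109.87,175.01) → (102.85,191.96) → (85.90,198.98) → (68.95,191.96) → (61.93,175.01) → (68.95,158.06) → (85.90,151.04) → (102.85,158.06) → (109.87,175.01), returning to the start.

Shape 4 is a regular polygon drawn with `<polygon>`. Its stroke #ff8800 means engrave at S288, F2128. After flipping Y the toolpath is (59.48,46.61) → (78.58,39.35) → (77.57,18.94) → (57.85,13.60) → (46.67,30.70) → (59.48,46.61), returning to the start.

Shape 5 is a open polyline drawn with `<path>`. Its stroke #000000 means cut at S855, F1056. After flipping Y the toolpath is (71.97,26.61) → (32.90,232.94) → (103.31,86.93).

Shape 6 is a rectangle drawn with `<polygon>`. Its stroke #ff8800 means engrave at S288, F2128. After flipping Y the toolpath is (54.78,207.64) → (93.60,207.64) → (93.60,180.05) → (54.78,180.05) → (54.78,207.64), returning to the start.

Shape 7 is a rectangle drawn with `<polygon>`. Its stroke #ff8800 means engrave at S288, F2128. After flipping Y the toolpath is (42.88,166.47) → (52.92,166.47) → (52.92,135.05) → (42.88,135.05) → (42.88,166.47), returning to the start.

; Generated by LaserGRBL
G21
G90
G0 X109.50 Y39.55
M3 S288
G1 X17.62 Y80.54 F2128
G0 X98.97 Y11.93
M3 S855
G1 X97.38 Y144.45 F1056
G0 X109.87 Y175.01
M3 S855
G1 X102.85 Y191.96 F1056
G1 X85.90 Y198.98
G1 X68.95 Y191.96
G1 X61.93 Y175.01
G1 X68.95 Y158.06
G1 X85.90 Y151.04
G1 X102.85 Y158.06
G1 X109.87 Y175.01
G0 X59.48 Y46.61
M3 S288
G1 X78.58 Y39.35 F2128
G1 X77.57 Y18.94
G1 X57.85 Y13.60
G1 X46.67 Y30.70
G1 X59.48 Y46.61
G0 X71.97 Y26.61
M3 S855
G1 X32.90 Y232.94 F1056
G1 X103.31 Y86.93
G0 X54.78 Y207.64
M3 S288
G1 X93.60 Y207.64 F2128
G1 X93.60 Y180.05
G1 X54.78 Y180.05
G1 X54.78 Y207.64
G0 X42.88 Y166.47
M3 S288
G1 X52.92 Y166.47 F2128
G1 X52.92 Y135.05
G1 X42.88 Y135.05
G1 X42.88 Y166.47
M5
G0 X0.00 Y0.00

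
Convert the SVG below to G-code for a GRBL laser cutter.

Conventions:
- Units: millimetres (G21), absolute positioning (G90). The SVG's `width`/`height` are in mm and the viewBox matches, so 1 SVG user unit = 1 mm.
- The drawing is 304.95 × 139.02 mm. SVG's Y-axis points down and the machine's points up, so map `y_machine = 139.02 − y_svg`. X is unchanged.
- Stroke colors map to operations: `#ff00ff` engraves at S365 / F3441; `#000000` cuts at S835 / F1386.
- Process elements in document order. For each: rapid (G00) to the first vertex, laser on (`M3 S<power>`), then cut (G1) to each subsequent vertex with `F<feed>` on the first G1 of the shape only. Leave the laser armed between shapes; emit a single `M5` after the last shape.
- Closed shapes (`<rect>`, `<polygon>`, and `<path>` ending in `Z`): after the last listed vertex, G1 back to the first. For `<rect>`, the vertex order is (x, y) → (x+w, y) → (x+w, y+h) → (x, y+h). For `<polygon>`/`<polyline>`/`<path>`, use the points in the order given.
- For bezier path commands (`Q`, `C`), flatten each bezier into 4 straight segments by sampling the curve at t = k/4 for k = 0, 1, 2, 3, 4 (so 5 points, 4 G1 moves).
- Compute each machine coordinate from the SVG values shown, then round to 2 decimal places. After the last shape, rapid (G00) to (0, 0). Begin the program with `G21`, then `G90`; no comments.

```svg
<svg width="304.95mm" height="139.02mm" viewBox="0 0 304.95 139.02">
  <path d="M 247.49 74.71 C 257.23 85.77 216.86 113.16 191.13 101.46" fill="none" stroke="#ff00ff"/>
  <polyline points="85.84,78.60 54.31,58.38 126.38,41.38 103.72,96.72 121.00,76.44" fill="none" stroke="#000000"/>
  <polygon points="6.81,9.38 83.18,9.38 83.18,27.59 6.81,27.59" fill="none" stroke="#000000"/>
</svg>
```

G21
G90
G00 X247.49 Y64.31
M3 S365
G1 X246.41 Y53.82 F3441
G1 X232.61 Y42.40
G1 X212.16 Y35.25
G1 X191.13 Y37.56
G00 X85.84 Y60.42
M3 S835
G1 X54.31 Y80.64 F1386
G1 X126.38 Y97.64
G1 X103.72 Y42.30
G1 X121.00 Y62.58
G00 X6.81 Y129.64
M3 S835
G1 X83.18 Y129.64 F1386
G1 X83.18 Y111.43
G1 X6.81 Y111.43
G1 X6.81 Y129.64
M5
G00 X0.00 Y0.00

Since the viewBox matches the mm dimensions, user units are millimetres directly. The only transform is the Y-flip y_m = 139.02 − y_svg.

Shape 1 is a cubic bezier drawn with `<path>`. Its stroke #ff00ff means engrave at S365, F3441. After flipping Y the toolpath is (247.49,64.31) → (246.41,53.82) → (232.61,42.40) → (212.16,35.25) → (191.13,37.56).

Shape 2 is a open polyline drawn with `<polyline>`. Its stroke #000000 means cut at S835, F1386. After flipping Y the toolpath is (85.84,60.42) → (54.31,80.64) → (126.38,97.64) → (103.72,42.30) → (121.00,62.58).

Shape 3 is a rectangle drawn with `<polygon>`. Its stroke #000000 means cut at S835, F1386. After flipping Y the toolpath is (6.81,129.64) → (83.18,129.64) → (83.18,111.43) → (6.81,111.43) → (6.81,129.64), returning to the start.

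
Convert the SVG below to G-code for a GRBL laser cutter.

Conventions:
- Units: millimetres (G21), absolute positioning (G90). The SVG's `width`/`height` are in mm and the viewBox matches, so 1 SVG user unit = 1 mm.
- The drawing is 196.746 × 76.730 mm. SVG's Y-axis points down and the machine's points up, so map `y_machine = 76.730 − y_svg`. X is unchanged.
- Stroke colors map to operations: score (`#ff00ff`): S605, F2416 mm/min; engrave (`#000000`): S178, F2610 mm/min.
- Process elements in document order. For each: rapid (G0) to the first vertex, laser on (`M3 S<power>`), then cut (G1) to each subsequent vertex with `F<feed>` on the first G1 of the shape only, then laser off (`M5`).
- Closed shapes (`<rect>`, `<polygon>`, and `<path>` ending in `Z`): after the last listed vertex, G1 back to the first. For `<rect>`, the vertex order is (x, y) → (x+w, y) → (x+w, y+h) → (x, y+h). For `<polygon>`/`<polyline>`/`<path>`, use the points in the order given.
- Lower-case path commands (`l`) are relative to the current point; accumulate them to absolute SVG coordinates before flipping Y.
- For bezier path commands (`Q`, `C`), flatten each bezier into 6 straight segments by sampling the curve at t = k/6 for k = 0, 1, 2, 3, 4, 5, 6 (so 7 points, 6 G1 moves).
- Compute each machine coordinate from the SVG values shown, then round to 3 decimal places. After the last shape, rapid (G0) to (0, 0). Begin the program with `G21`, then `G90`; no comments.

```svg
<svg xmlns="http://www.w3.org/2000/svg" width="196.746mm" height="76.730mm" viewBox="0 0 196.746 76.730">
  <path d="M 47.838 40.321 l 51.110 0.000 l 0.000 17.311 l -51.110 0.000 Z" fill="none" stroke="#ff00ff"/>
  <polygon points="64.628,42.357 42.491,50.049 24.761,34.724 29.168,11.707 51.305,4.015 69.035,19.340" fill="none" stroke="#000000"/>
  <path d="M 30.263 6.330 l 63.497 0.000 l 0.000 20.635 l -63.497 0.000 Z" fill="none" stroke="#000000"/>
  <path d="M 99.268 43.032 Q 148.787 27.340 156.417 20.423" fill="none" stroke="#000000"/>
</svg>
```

G21
G90
G0 X47.838 Y36.409
M3 S605
G1 X98.948 Y36.409 F2416
G1 X98.948 Y19.098
G1 X47.838 Y19.098
G1 X47.838 Y36.409
M5
G0 X64.628 Y34.373
M3 S178
G1 X42.491 Y26.681 F2610
G1 X24.761 Y42.006
G1 X29.168 Y65.023
G1 X51.305 Y72.715
G1 X69.035 Y57.390
G1 X64.628 Y34.373
M5
G0 X30.263 Y70.400
M3 S178
G1 X93.760 Y70.400 F2610
G1 X93.760 Y49.765
G1 X30.263 Y49.765
G1 X30.263 Y70.400
M5
G0 X99.268 Y33.698
M3 S178
G1 X114.611 Y38.685 F2610
G1 X127.626 Y43.184
G1 X138.315 Y47.196
G1 X146.676 Y50.721
G1 X152.710 Y53.758
G1 X156.417 Y56.307
M5
G0 X0.000 Y0.000

viewBox `0 0 196.746 76.730` with mm width/height → 1 unit = 1 mm. Flip: y_m = 76.730 − y_svg.

**Shape 1** — `<path>` rectangle, stroke `#ff00ff` → score (S605, F2416). Machine vertices: (47.838,36.409) → (98.948,36.409) → (98.948,19.098) → (47.838,19.098) → (47.838,36.409). Closed: final G1 returns to the first vertex.

**Shape 2** — `<polygon>` regular polygon, stroke `#000000` → engrave (S178, F2610). Machine vertices: (64.628,34.373) → (42.491,26.681) → (24.761,42.006) → (29.168,65.023) → (51.305,72.715) → (69.035,57.390) → (64.628,34.373). Closed: final G1 returns to the first vertex.

**Shape 3** — `<path>` rectangle, stroke `#000000` → engrave (S178, F2610). Machine vertices: (30.263,70.400) → (93.760,70.400) → (93.760,49.765) → (30.263,49.765) → (30.263,70.400). Closed: final G1 returns to the first vertex.

**Shape 4** — `<path>` quadratic bezier, stroke `#000000` → engrave (S178, F2610). Control points (SVG): P0=(99.268,43.032), P1=(148.787,27.340), P2=(156.417,20.423); sampled at t=k/6. Machine vertices: (99.268,33.698) → (114.611,38.685) → (127.626,43.184) → (138.315,47.196) → (146.676,50.721) → (152.710,53.758) → (156.417,56.307). Open path.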